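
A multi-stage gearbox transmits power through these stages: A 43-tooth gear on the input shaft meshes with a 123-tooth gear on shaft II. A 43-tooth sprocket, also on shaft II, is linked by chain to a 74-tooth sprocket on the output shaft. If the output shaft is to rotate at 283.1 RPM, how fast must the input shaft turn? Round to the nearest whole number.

Overall ratio R = 2.8605 × 1.7209 = 4.9227.
Required input speed = output speed × R = 283.1 × 4.9227 = 1393.6 RPM.

1394 RPM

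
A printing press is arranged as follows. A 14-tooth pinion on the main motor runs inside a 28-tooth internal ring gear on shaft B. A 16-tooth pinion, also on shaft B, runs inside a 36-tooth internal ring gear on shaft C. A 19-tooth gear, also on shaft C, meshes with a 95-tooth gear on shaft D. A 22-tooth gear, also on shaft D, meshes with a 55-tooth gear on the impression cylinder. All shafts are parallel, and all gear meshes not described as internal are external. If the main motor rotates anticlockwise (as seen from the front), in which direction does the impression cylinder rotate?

anticlockwise

the main motor → shaft B: internal mesh, same direction → CCW.
shaft B → shaft C: internal mesh, same direction → CCW.
shaft C → shaft D: external mesh, 1 reversal → CW.
shaft D → the impression cylinder: external mesh, 1 reversal → CCW.
2 reversals in total — an even number — so the impression cylinder turns the same way as the main motor.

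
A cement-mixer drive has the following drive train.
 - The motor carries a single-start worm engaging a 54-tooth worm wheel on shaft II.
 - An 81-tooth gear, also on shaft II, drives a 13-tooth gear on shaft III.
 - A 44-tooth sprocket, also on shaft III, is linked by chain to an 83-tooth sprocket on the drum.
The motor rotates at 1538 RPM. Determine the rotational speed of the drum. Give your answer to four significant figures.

the motor → shaft II (worm, 54/1): 1538 ÷ 54 = 28.481 RPM
shaft II → shaft III (gear mesh, 13/81): 28.481 ÷ 0.16049 = 177.46 RPM
shaft III → the drum (chain, 83/44): 177.46 ÷ 1.8864 = 94.076 RPM

94.08 RPM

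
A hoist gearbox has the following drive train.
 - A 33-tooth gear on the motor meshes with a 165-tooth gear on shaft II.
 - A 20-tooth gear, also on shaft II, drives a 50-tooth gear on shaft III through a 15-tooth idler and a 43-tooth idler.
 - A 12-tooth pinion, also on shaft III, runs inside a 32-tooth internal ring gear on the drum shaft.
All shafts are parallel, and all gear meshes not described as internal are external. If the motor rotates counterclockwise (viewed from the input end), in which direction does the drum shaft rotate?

the motor → shaft II: external mesh, 1 reversal → CW.
shaft II → shaft III: driver → idler → idler → driven is 3 external meshes, 3 reversals → CCW.
shaft III → the drum shaft: internal mesh, same direction → CCW.
4 reversals in total — an even number — so the drum shaft turns the same way as the motor.

counterclockwise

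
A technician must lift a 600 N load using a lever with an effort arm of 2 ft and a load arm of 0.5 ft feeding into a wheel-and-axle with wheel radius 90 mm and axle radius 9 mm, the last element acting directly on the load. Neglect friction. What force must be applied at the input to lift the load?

Lever MA = effort arm / load arm = 2/0.5 = 4.
Wheel-and-axle MA = R/r = 90/9 = 10.
Combined ideal MA = 4 × 10 = 40.
Effort = load / MA = 600 / 40 = 15 N.

15 N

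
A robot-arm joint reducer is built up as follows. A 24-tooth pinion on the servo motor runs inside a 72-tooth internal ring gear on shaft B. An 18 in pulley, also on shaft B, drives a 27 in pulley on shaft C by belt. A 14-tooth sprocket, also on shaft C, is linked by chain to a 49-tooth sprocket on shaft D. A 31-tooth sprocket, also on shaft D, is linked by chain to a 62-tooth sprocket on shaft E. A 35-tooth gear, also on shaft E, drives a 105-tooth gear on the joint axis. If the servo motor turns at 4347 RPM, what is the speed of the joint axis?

Internal gear: ratio = 72/24 = 3, so shaft B turns at 4347 / 3 = 1449 RPM.
Belt: ratio = 27/18 = 1.5, so shaft C turns at 1449 / 1.5 = 966 RPM.
Chain: ratio = 49/14 = 3.5, so shaft D turns at 966 / 3.5 = 276 RPM.
Chain: ratio = 62/31 = 2, so shaft E turns at 276 / 2 = 138 RPM.
Gear mesh: ratio = 105/35 = 3, so the joint axis turns at 138 / 3 = 46 RPM.

46 RPM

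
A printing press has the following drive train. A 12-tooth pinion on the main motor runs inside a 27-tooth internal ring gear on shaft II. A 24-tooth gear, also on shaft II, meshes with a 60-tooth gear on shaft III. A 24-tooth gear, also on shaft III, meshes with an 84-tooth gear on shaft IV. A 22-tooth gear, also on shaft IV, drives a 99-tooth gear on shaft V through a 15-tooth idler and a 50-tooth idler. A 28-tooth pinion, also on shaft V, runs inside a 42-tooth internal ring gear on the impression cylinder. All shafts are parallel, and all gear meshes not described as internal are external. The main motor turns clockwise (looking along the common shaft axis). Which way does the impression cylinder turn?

counterclockwise

the main motor → shaft II: internal mesh, same direction → CW.
shaft II → shaft III: external mesh, 1 reversal → CCW.
shaft III → shaft IV: external mesh, 1 reversal → CW.
shaft IV → shaft V: driver → idler → idler → driven is 3 external meshes, 3 reversals → CCW.
shaft V → the impression cylinder: internal mesh, same direction → CCW.
5 reversals in total — an odd number — so the impression cylinder turns opposite to the main motor.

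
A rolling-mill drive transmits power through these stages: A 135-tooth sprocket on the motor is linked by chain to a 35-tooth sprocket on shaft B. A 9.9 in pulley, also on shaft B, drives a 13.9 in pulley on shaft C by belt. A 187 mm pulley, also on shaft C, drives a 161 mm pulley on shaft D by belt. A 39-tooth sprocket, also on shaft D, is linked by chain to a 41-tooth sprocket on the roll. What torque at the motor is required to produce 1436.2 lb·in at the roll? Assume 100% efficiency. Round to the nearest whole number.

Overall ratio R = 0.25926 × 1.404 × 0.86096 × 1.0513 = 0.32947.
Input torque = output torque / R = 1436.2 / 0.32947 = 4359.1 lb·in.

4359 lb·in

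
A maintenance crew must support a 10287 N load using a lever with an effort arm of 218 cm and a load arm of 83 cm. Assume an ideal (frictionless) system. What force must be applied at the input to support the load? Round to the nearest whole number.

Lever MA = effort arm / load arm = 218/83 = 2.6265.
Effort = load / MA = 10287 / 2.6265 = 3916.6 N.

3917 N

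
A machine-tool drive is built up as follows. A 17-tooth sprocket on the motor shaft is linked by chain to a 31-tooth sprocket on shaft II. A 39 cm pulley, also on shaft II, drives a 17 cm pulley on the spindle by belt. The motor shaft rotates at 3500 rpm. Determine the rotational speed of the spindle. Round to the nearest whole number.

the motor shaft → shaft II (chain, 31/17): 3500 ÷ 1.8235 = 1919.4 rpm
shaft II → the spindle (belt, 17/39): 1919.4 ÷ 0.4359 = 4403.2 rpm

4403 rpm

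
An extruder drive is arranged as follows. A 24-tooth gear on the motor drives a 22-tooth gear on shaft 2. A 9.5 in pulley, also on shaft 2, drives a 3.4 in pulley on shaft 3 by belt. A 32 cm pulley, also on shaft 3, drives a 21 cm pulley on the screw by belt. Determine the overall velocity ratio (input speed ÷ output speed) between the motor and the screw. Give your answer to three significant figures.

Each stage contributes driven/driver: gear mesh 22/24 = 0.91667, belt 3.4/9.5 = 0.35789, belt 21/32 = 0.65625.
Overall: 0.91667 × 0.35789 × 0.65625 = 0.2153.

0.215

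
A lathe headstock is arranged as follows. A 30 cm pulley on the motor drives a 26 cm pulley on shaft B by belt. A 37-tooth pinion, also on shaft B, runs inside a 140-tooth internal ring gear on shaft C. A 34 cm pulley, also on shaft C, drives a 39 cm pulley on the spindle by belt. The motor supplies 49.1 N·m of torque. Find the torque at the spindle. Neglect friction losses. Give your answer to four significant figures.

After the belt (26/30): 49.1 × 0.86667 = 42.553 N·m
After the internal gear (140/37): 42.553 × 3.7838 = 161.01 N·m
After the belt (39/34): 161.01 × 1.1471 = 184.69 N·m

184.7 N·m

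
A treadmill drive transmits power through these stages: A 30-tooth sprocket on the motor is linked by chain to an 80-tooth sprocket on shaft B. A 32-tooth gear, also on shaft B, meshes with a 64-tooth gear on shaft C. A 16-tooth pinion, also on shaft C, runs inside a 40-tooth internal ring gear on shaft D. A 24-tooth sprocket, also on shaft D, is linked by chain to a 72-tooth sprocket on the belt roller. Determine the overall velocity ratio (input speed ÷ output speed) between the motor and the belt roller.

40

Each stage contributes driven/driver: chain 80/30 = 2.6667, gear mesh 64/32 = 2, internal gear 40/16 = 2.5, chain 72/24 = 3.
Overall: 2.6667 × 2 × 2.5 × 3 = 40.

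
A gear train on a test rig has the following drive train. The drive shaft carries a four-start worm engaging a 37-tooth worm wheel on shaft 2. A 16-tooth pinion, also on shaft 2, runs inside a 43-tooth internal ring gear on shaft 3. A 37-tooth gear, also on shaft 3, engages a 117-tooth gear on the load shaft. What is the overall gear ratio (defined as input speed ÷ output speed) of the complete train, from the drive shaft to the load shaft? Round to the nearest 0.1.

Each stage contributes driven/driver: worm 37/4 = 9.25, internal gear 43/16 = 2.6875, gear mesh 117/37 = 3.1622.
Overall: 9.25 × 2.6875 × 3.1622 = 78.609.

78.6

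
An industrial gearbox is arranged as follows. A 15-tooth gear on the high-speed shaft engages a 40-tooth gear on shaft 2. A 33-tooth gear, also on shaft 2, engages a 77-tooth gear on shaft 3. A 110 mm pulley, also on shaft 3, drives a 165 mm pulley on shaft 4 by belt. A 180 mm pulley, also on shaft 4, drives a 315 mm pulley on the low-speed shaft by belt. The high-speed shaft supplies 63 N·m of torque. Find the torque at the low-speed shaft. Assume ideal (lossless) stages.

gear mesh 40/15 = 2.6667 → τ = 63·2.6667 = 168 N·m
gear mesh 77/33 = 2.3333 → τ = 168·2.3333 = 392 N·m
belt 165/110 = 1.5 → τ = 392·1.5 = 588 N·m
belt 315/180 = 1.75 → τ = 588·1.75 = 1029 N·m

1029 N·m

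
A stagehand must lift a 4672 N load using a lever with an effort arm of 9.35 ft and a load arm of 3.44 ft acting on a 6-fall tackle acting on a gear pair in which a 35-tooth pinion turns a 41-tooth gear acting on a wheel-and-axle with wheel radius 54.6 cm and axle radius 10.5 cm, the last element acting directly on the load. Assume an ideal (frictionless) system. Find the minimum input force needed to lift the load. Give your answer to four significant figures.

47.03 N

Lever MA = effort arm / load arm = 9.35/3.44 = 2.718.
Block-and-tackle MA = number of supporting rope parts = 6.
Gear pair MA = 41/35 = 1.1714.
Wheel-and-axle MA = R/r = 54.6/10.5 = 5.2.
Combined ideal MA = 2.718 × 6 × 1.1714 × 5.2 = 99.34.
Effort = load / MA = 4672 / 99.34 = 47.03 N.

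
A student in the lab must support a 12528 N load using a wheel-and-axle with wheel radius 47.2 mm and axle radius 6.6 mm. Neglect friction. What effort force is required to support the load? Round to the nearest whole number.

1752 N

Wheel-and-axle MA = R/r = 47.2/6.6 = 7.1515.
Effort = load / MA = 12528 / 7.1515 = 1751.8 N.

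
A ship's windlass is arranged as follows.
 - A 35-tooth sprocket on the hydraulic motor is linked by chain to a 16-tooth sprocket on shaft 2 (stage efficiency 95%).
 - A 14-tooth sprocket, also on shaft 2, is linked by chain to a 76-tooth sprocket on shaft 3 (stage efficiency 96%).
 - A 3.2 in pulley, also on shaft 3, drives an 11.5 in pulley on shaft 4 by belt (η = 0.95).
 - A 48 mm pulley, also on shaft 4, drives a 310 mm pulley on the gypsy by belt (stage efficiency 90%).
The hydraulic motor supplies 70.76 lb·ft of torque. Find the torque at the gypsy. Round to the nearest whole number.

3178 lb·ft

After the chain (16/35): 70.76 × 0.45714 × 0.95 = 30.73 lb·ft
After the chain (76/14): 30.73 × 5.4286 × 0.96 = 160.15 lb·ft
After the belt (11.5/3.2): 160.15 × 3.5938 × 0.95 = 546.75 lb·ft
After the belt (310/48): 546.75 × 6.4583 × 0.90 = 3178 lb·ft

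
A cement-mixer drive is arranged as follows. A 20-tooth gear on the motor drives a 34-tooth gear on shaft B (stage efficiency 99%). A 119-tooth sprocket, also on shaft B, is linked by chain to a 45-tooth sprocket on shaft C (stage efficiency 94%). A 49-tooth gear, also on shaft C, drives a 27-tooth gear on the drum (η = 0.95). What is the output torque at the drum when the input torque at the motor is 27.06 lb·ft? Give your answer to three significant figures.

After the gear mesh (34/20): 27.06 × 1.7 × 0.99 = 45.542 lb·ft
After the chain (45/119): 45.542 × 0.37815 × 0.94 = 16.188 lb·ft
After the gear mesh (27/49): 16.188 × 0.55102 × 0.95 = 8.4742 lb·ft

8.47 lb·ft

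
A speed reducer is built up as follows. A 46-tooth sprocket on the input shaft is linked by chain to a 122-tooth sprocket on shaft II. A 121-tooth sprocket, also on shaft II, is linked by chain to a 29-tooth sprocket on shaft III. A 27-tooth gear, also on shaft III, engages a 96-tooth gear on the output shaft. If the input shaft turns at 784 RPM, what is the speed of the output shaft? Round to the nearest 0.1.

346.9 RPM

the input shaft → shaft II (chain, 122/46): 784 ÷ 2.6522 = 295.61 RPM
shaft II → shaft III (chain, 29/121): 295.61 ÷ 0.23967 = 1233.4 RPM
shaft III → the output shaft (gear mesh, 96/27): 1233.4 ÷ 3.5556 = 346.89 RPM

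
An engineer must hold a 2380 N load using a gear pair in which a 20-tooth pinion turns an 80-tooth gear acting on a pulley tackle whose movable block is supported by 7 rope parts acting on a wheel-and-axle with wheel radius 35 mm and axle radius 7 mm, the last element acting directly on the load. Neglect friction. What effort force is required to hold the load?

Gear pair MA = 80/20 = 4.
Block-and-tackle MA = number of supporting rope parts = 7.
Wheel-and-axle MA = R/r = 35/7 = 5.
Combined ideal MA = 4 × 7 × 5 = 140.
Effort = load / MA = 2380 / 140 = 17 N.

17 N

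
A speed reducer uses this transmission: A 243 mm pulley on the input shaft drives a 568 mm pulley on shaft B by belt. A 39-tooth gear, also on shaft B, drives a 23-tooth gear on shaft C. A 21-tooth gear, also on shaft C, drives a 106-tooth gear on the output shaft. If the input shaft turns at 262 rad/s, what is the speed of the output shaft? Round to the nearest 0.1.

37.7 rad/s

Belt: ratio = 568/243 = 2.3374, so shaft B turns at 262 / 2.3374 = 112.09 rad/s.
Gear mesh: ratio = 23/39 = 0.58974, so shaft C turns at 112.09 / 0.58974 = 190.06 rad/s.
Gear mesh: ratio = 106/21 = 5.0476, so the output shaft turns at 190.06 / 5.0476 = 37.654 rad/s.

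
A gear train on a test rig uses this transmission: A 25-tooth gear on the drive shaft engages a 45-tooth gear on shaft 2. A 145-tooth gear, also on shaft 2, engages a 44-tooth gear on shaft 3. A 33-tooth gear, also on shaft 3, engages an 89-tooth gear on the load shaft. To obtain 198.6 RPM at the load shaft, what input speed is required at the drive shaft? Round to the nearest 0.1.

292.6 RPM

Overall ratio R = 1.8 × 0.30345 × 2.697 = 1.4731.
Required input speed = output speed × R = 198.6 × 1.4731 = 292.56 RPM.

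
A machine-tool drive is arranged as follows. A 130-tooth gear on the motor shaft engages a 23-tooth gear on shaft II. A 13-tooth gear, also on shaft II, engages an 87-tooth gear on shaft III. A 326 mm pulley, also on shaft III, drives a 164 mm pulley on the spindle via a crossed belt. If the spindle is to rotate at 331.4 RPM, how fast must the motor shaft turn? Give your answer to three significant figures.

197 RPM

Overall ratio R = 0.17692 × 6.6923 × 0.50307 = 0.59564.
Required input speed = output speed × R = 331.4 × 0.59564 = 197.4 RPM.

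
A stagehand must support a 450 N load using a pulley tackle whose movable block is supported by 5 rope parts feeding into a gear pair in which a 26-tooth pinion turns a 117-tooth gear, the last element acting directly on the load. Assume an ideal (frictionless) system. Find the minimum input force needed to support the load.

Block-and-tackle MA = number of supporting rope parts = 5.
Gear pair MA = 117/26 = 4.5.
Combined ideal MA = 5 × 4.5 = 22.5.
Effort = load / MA = 450 / 22.5 = 20 N.

20 N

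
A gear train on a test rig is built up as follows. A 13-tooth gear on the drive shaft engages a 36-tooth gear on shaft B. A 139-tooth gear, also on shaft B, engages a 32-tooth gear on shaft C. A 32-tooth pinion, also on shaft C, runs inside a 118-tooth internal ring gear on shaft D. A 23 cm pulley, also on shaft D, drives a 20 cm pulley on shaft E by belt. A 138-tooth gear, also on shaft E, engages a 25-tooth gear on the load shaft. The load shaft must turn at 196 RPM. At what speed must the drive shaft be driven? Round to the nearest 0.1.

72.6 RPM

Overall ratio R = 2.7692 × 0.23022 × 3.6875 × 0.86957 × 0.18116 = 0.37033.
Required input speed = output speed × R = 196 × 0.37033 = 72.585 RPM.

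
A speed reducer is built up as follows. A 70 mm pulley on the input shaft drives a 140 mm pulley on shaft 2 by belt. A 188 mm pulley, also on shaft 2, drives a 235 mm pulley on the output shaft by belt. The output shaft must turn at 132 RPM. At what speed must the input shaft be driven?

330 RPM

Overall ratio R = 2 × 1.25 = 2.5.
Required input speed = output speed × R = 132 × 2.5 = 330 RPM.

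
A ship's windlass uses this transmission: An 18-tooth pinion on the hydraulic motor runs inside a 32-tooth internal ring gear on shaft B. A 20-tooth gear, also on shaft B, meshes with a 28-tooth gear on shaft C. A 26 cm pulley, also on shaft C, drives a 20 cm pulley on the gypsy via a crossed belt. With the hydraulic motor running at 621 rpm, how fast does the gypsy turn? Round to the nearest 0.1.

the hydraulic motor → shaft B (internal gear, 32/18): 621 ÷ 1.7778 = 349.31 rpm
shaft B → shaft C (gear mesh, 28/20): 349.31 ÷ 1.4 = 249.51 rpm
shaft C → the gypsy (belt, 20/26): 249.51 ÷ 0.76923 = 324.36 rpm

324.4 rpm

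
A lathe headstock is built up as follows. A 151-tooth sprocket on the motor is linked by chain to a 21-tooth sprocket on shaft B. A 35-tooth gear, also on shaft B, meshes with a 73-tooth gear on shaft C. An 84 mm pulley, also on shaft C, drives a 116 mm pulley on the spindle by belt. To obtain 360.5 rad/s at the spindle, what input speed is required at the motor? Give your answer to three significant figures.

Overall ratio R = 0.13907 × 2.0857 × 1.381 = 0.40057.
Required input speed = output speed × R = 360.5 × 0.40057 = 144.4 rad/s.

144 rad/s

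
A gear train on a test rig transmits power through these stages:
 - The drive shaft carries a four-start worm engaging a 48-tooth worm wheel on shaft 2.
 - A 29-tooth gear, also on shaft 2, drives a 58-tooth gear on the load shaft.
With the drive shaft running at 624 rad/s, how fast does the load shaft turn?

worm 48/4 = 12 → 624/12 = 52 rad/s
gear mesh 58/29 = 2 → 52/2 = 26 rad/s

26 rad/s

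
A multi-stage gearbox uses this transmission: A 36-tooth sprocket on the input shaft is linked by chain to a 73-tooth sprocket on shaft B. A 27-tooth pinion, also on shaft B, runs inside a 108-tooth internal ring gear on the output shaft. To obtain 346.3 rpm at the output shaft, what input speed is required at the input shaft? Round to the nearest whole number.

2809 rpm

Overall ratio R = 2.0278 × 4 = 8.1111.
Required input speed = output speed × R = 346.3 × 8.1111 = 2808.9 rpm.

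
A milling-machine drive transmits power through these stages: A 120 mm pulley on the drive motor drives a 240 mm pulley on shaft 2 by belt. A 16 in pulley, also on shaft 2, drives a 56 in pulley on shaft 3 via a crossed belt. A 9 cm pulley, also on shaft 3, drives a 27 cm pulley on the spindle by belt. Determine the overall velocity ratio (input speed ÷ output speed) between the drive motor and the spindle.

Each stage contributes driven/driver: belt 240/120 = 2, belt 56/16 = 3.5, belt 27/9 = 3.
Overall: 2 × 3.5 × 3 = 21.

21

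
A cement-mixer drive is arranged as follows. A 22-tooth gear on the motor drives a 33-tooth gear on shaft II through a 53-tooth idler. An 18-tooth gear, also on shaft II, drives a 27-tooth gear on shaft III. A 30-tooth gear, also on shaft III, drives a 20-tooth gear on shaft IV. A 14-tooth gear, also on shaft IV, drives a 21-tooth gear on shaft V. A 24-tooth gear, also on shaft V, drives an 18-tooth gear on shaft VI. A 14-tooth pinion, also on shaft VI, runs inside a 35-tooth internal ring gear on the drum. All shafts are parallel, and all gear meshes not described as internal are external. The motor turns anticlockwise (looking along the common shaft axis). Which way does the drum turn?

the motor → shaft II: driver → idler → driven is 2 external meshes, 2 reversals → CCW.
shaft II → shaft III: external mesh, 1 reversal → CW.
shaft III → shaft IV: external mesh, 1 reversal → CCW.
shaft IV → shaft V: external mesh, 1 reversal → CW.
shaft V → shaft VI: external mesh, 1 reversal → CCW.
shaft VI → the drum: internal mesh, same direction → CCW.
6 reversals in total — an even number — so the drum turns the same way as the motor.

anticlockwise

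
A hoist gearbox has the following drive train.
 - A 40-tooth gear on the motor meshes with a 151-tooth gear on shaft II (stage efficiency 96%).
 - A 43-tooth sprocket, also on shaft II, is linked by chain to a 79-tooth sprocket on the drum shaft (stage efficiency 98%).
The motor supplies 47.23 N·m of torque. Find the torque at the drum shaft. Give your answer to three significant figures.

308 N·m

gear mesh 151/40 = 3.775 → τ = 47.23·3.775·0.96 = 171.16 N·m
chain 79/43 = 1.8372 → τ = 171.16·1.8372·0.98 = 308.17 N·m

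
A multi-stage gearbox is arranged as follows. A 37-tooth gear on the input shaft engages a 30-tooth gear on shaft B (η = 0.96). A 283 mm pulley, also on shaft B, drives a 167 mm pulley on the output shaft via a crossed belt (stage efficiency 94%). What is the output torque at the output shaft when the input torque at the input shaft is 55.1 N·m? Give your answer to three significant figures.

23.8 N·m

After the gear mesh (30/37): 55.1 × 0.81081 × 0.96 = 42.889 N·m
After the belt (167/283): 42.889 × 0.59011 × 0.94 = 23.79 N·m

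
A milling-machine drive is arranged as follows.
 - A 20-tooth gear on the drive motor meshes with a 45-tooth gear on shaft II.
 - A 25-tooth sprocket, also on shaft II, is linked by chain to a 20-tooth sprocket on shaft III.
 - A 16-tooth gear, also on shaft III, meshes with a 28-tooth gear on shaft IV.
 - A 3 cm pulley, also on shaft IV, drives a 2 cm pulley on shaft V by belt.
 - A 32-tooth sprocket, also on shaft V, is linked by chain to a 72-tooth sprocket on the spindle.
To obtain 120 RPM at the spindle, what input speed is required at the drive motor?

567 RPM

Overall ratio R = 2.25 × 0.8 × 1.75 × 0.66667 × 2.25 = 4.725.
Required input speed = output speed × R = 120 × 4.725 = 567 RPM.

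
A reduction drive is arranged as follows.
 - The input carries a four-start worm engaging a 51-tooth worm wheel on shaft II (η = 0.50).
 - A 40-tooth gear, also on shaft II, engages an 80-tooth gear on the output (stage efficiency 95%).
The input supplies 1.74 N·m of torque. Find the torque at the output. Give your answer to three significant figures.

worm 51/4 = 12.75 → τ = 1.74·12.75·0.50 = 11.092 N·m
gear mesh 80/40 = 2 → τ = 11.092·2·0.95 = 21.076 N·m

21.1 N·m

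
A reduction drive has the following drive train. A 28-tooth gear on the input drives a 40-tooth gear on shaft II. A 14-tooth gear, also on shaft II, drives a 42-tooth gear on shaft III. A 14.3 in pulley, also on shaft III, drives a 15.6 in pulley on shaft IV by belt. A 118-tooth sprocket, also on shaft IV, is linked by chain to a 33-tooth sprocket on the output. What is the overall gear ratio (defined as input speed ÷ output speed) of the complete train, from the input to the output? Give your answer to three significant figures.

1.31

Each stage contributes driven/driver: gear mesh 40/28 = 1.4286, gear mesh 42/14 = 3, belt 15.6/14.3 = 1.0909, chain 33/118 = 0.27966.
Overall: 1.4286 × 3 × 1.0909 × 0.27966 = 1.3075.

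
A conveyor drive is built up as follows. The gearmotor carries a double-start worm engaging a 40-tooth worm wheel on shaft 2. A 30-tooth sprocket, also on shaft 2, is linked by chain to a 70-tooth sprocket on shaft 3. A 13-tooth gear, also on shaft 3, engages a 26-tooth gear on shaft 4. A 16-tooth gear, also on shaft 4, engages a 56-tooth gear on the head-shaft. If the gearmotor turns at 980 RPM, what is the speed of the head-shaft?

the gearmotor → shaft 2 (worm, 40/2): 980 ÷ 20 = 49 RPM
shaft 2 → shaft 3 (chain, 70/30): 49 ÷ 2.3333 = 21 RPM
shaft 3 → shaft 4 (gear mesh, 26/13): 21 ÷ 2 = 10.5 RPM
shaft 4 → the head-shaft (gear mesh, 56/16): 10.5 ÷ 3.5 = 3 RPM

3 RPM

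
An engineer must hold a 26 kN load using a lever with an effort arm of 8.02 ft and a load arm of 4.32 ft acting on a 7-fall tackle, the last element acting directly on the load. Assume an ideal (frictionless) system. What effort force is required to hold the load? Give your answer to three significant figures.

Lever MA = effort arm / load arm = 8.02/4.32 = 1.8565.
Block-and-tackle MA = number of supporting rope parts = 7.
Combined ideal MA = 1.8565 × 7 = 12.995.
Effort = load / MA = 26 / 12.995 = 2.0007 kN.

2.00 kN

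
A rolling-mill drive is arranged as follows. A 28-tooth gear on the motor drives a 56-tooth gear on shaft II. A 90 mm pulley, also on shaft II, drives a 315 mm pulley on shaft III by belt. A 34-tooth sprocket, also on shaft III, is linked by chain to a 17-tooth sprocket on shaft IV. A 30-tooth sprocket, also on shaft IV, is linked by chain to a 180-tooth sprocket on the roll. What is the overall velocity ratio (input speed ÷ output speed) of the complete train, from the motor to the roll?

21

Each stage contributes driven/driver: gear mesh 56/28 = 2, belt 315/90 = 3.5, chain 17/34 = 0.5, chain 180/30 = 6.
Overall: 2 × 3.5 × 0.5 × 6 = 21.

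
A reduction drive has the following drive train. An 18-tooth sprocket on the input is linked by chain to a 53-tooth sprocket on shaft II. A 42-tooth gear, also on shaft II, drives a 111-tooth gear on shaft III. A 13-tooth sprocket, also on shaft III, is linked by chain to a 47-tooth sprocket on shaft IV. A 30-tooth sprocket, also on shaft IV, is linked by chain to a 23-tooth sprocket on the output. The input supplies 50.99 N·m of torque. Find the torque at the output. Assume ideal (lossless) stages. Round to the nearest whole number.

Chain: ratio = 53/18 = 2.9444; torque at shaft II = 50.99 × 2.9444 = 150.14 N·m.
Gear mesh: ratio = 111/42 = 2.6429; torque at shaft III = 150.14 × 2.6429 = 396.79 N·m.
Chain: ratio = 47/13 = 3.6154; torque at shaft IV = 396.79 × 3.6154 = 1434.6 N·m.
Chain: ratio = 23/30 = 0.76667; torque at the output = 1434.6 × 0.76667 = 1099.8 N·m.

1100 N·m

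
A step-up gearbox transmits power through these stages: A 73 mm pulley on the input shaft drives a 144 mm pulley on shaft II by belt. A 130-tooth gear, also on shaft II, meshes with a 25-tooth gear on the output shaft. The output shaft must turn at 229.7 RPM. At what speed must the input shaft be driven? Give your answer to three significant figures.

87.1 RPM

Overall ratio R = 1.9726 × 0.19231 = 0.37935.
Required input speed = output speed × R = 229.7 × 0.37935 = 87.136 RPM.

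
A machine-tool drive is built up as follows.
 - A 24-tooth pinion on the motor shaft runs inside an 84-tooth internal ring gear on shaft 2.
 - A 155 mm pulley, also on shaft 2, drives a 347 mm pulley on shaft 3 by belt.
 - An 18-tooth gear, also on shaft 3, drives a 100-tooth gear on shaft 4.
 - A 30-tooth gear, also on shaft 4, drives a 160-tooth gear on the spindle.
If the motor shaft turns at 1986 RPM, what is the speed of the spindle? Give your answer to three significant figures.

8.55 RPM

internal gear 84/24 = 3.5 → 1986/3.5 = 567.43 RPM
belt 347/155 = 2.2387 → 567.43/2.2387 = 253.46 RPM
gear mesh 100/18 = 5.5556 → 253.46/5.5556 = 45.623 RPM
gear mesh 160/30 = 5.3333 → 45.623/5.3333 = 8.5544 RPM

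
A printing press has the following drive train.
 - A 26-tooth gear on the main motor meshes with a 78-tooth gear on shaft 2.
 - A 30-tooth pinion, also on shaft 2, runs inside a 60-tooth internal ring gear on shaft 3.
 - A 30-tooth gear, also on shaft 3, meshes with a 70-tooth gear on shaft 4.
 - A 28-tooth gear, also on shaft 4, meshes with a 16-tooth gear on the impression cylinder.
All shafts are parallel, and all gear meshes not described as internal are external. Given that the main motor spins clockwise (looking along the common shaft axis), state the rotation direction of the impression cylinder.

anticlockwise

the main motor → shaft 2: external mesh, 1 reversal → CCW.
shaft 2 → shaft 3: internal mesh, same direction → CCW.
shaft 3 → shaft 4: external mesh, 1 reversal → CW.
shaft 4 → the impression cylinder: external mesh, 1 reversal → CCW.
3 reversals in total — an odd number — so the impression cylinder turns opposite to the main motor.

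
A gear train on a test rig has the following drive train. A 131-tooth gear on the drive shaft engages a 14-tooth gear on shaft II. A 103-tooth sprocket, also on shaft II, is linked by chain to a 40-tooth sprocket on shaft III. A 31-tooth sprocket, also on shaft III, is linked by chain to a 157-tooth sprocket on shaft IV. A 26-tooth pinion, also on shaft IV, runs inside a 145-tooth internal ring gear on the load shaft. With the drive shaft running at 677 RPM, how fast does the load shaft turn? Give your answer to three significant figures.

the drive shaft → shaft II (gear mesh, 14/131): 677 ÷ 0.10687 = 6334.8 RPM
shaft II → shaft III (chain, 40/103): 6334.8 ÷ 0.38835 = 16312 RPM
shaft III → shaft IV (chain, 157/31): 16312 ÷ 5.0645 = 3220.9 RPM
shaft IV → the load shaft (internal gear, 145/26): 3220.9 ÷ 5.5769 = 577.53 RPM

578 RPM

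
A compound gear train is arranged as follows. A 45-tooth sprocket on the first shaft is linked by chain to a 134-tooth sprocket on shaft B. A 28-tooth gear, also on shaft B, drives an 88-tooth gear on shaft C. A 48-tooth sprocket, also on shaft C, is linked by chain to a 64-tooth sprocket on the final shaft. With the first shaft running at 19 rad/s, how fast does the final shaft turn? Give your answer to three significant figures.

1.52 rad/s

the first shaft → shaft B (chain, 134/45): 19 ÷ 2.9778 = 6.3806 rad/s
shaft B → shaft C (gear mesh, 88/28): 6.3806 ÷ 3.1429 = 2.0302 rad/s
shaft C → the final shaft (chain, 64/48): 2.0302 ÷ 1.3333 = 1.5226 rad/s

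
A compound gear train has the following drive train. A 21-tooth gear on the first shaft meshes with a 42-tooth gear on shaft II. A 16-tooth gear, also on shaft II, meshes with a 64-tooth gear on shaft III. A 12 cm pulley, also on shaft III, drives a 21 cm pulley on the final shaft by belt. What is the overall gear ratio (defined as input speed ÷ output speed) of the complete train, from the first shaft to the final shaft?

14

Each stage contributes driven/driver: gear mesh 42/21 = 2, gear mesh 64/16 = 4, belt 21/12 = 1.75.
Overall: 2 × 4 × 1.75 = 14.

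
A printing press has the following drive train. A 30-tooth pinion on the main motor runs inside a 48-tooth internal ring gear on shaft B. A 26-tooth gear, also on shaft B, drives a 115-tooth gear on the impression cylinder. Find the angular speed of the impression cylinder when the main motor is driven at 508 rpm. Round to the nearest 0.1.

Internal gear: ratio = 48/30 = 1.6, so shaft B turns at 508 / 1.6 = 317.5 rpm.
Gear mesh: ratio = 115/26 = 4.4231, so the impression cylinder turns at 317.5 / 4.4231 = 71.783 rpm.

71.8 rpm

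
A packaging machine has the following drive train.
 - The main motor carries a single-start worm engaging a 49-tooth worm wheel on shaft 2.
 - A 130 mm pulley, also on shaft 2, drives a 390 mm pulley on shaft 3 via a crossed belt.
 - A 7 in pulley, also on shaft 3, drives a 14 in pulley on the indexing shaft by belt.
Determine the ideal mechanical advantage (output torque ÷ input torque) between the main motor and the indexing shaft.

Each stage contributes driven/driver: worm 49/1 = 49, belt 390/130 = 3, belt 14/7 = 2.
Overall: 49 × 3 × 2 = 294.

294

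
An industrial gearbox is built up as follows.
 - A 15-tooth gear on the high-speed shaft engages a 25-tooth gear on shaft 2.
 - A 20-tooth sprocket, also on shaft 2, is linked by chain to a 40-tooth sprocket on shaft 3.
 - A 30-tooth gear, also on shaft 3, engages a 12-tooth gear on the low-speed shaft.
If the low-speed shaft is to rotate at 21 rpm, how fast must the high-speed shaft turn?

28 rpm

Overall ratio R = 1.6667 × 2 × 0.4 = 1.3333.
Required input speed = output speed × R = 21 × 1.3333 = 28 rpm.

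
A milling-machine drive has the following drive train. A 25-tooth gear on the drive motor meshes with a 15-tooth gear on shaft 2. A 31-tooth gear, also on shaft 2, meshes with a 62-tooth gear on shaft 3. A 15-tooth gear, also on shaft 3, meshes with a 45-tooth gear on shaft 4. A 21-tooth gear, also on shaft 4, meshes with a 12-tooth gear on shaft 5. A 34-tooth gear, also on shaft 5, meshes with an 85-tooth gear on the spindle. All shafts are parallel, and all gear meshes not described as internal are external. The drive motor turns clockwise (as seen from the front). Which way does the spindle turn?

the drive motor → shaft 2: external mesh, 1 reversal → CCW.
shaft 2 → shaft 3: external mesh, 1 reversal → CW.
shaft 3 → shaft 4: external mesh, 1 reversal → CCW.
shaft 4 → shaft 5: external mesh, 1 reversal → CW.
shaft 5 → the spindle: external mesh, 1 reversal → CCW.
5 reversals in total — an odd number — so the spindle turns opposite to the drive motor.

counterclockwise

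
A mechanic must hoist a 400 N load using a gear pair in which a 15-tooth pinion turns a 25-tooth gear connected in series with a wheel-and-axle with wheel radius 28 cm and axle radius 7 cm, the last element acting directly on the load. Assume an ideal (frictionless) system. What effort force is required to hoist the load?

Gear pair MA = 25/15 = 1.6667.
Wheel-and-axle MA = R/r = 28/7 = 4.
Combined ideal MA = 1.6667 × 4 = 6.6667.
Effort = load / MA = 400 / 6.6667 = 60 N.

60 N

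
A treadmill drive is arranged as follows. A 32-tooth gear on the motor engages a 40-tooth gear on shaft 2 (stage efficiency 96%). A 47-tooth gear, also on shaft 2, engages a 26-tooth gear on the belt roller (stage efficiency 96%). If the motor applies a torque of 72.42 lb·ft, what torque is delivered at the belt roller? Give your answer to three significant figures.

46.2 lb·ft

gear mesh 40/32 = 1.25 → τ = 72.42·1.25·0.96 = 86.904 lb·ft
gear mesh 26/47 = 0.55319 → τ = 86.904·0.55319·0.96 = 46.152 lb·ft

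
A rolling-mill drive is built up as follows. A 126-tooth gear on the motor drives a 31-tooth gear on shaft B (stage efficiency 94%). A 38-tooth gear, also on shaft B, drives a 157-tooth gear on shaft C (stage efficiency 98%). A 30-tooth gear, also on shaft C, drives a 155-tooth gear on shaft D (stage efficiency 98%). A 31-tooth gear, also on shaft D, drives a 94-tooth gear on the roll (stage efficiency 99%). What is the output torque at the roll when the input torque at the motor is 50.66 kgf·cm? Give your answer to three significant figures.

721 kgf·cm

After the gear mesh (31/126): 50.66 × 0.24603 × 0.94 = 11.716 kgf·cm
After the gear mesh (157/38): 11.716 × 4.1316 × 0.98 = 47.438 kgf·cm
After the gear mesh (155/30): 47.438 × 5.1667 × 0.98 = 240.19 kgf·cm
After the gear mesh (94/31): 240.19 × 3.0323 × 0.99 = 721.05 kgf·cm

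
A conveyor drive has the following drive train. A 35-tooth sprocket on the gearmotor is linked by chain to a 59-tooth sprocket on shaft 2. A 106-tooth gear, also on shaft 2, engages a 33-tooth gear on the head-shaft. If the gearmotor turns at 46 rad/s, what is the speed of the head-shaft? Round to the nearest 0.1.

87.7 rad/s

Chain: ratio = 59/35 = 1.6857, so shaft 2 turns at 46 / 1.6857 = 27.288 rad/s.
Gear mesh: ratio = 33/106 = 0.31132, so the head-shaft turns at 27.288 / 0.31132 = 87.653 rad/s.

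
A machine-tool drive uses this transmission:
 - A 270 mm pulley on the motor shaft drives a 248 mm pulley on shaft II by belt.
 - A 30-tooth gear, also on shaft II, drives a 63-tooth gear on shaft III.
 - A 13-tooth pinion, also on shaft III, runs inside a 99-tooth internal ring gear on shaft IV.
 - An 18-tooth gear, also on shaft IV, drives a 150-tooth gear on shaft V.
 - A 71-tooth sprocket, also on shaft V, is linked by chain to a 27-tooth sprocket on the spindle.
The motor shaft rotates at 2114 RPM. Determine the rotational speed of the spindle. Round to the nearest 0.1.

Belt: ratio = 248/270 = 0.91852, so shaft II turns at 2114 / 0.91852 = 2301.5 RPM.
Gear mesh: ratio = 63/30 = 2.1, so shaft III turns at 2301.5 / 2.1 = 1096 RPM.
Internal gear: ratio = 99/13 = 7.6154, so shaft IV turns at 1096 / 7.6154 = 143.91 RPM.
Gear mesh: ratio = 150/18 = 8.3333, so shaft V turns at 143.91 / 8.3333 = 17.27 RPM.
Chain: ratio = 27/71 = 0.38028, so the spindle turns at 17.27 / 0.38028 = 45.413 RPM.

45.4 RPM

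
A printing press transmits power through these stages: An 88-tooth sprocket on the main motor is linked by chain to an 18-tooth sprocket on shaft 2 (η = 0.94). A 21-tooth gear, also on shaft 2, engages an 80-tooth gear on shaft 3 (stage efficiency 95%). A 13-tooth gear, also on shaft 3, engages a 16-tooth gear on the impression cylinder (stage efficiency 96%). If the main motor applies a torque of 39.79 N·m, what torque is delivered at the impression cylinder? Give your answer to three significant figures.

After the chain (18/88): 39.79 × 0.20455 × 0.94 = 7.6505 N·m
After the gear mesh (80/21): 7.6505 × 3.8095 × 0.95 = 27.688 N·m
After the gear mesh (16/13): 27.688 × 1.2308 × 0.96 = 32.714 N·m

32.7 N·m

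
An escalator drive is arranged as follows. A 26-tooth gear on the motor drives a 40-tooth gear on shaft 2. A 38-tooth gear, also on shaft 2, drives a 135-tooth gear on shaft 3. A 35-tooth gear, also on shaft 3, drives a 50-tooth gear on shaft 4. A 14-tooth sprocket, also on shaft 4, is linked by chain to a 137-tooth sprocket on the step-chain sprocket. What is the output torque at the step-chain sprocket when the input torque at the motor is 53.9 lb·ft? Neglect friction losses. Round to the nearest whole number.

4118 lb·ft

gear mesh 40/26 = 1.5385 → τ = 53.9·1.5385 = 82.923 lb·ft
gear mesh 135/38 = 3.5526 → τ = 82.923·3.5526 = 294.6 lb·ft
gear mesh 50/35 = 1.4286 → τ = 294.6·1.4286 = 420.85 lb·ft
chain 137/14 = 9.7857 → τ = 420.85·9.7857 = 4118.3 lb·ft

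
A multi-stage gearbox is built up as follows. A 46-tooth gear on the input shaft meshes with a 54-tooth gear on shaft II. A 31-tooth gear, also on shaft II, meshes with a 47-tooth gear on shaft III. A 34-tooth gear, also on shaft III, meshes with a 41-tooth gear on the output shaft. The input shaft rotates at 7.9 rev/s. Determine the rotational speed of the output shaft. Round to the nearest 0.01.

3.68 rev/s

the input shaft → shaft II (gear mesh, 54/46): 7.9 ÷ 1.1739 = 6.7296 rev/s
shaft II → shaft III (gear mesh, 47/31): 6.7296 ÷ 1.5161 = 4.4387 rev/s
shaft III → the output shaft (gear mesh, 41/34): 4.4387 ÷ 1.2059 = 3.6809 rev/s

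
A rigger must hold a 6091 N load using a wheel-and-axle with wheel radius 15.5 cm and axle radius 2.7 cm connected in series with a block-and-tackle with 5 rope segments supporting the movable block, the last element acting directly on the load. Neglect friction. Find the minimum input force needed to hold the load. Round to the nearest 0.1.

Wheel-and-axle MA = R/r = 15.5/2.7 = 5.7407.
Block-and-tackle MA = number of supporting rope parts = 5.
Combined ideal MA = 5.7407 × 5 = 28.704.
Effort = load / MA = 6091 / 28.704 = 212.2 N.

212.2 N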